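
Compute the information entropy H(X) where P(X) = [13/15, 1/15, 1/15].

H(X) = -Σ p(x) log₂ p(x)
  -13/15 × log₂(13/15) = 0.1789
  -1/15 × log₂(1/15) = 0.2605
  -1/15 × log₂(1/15) = 0.2605
H(X) = 0.6998 bits


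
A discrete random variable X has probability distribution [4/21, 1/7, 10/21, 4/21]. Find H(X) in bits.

H(X) = -Σ p(x) log₂ p(x)
  -4/21 × log₂(4/21) = 0.4557
  -1/7 × log₂(1/7) = 0.4011
  -10/21 × log₂(10/21) = 0.5097
  -4/21 × log₂(4/21) = 0.4557
H(X) = 1.8221 bits


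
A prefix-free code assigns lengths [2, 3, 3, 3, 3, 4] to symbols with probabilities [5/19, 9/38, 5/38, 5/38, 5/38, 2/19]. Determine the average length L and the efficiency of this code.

Average length L = Σ p_i × l_i = 2.8421 bits
Entropy H = 2.4959 bits
Efficiency η = H/L × 100% = 87.82%


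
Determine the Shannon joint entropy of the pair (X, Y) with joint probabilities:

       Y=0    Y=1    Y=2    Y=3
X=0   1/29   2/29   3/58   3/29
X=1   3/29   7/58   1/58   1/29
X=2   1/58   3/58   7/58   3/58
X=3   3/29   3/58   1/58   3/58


H(X,Y) = -Σ p(x,y) log₂ p(x,y)
  p(0,0)=1/29: -0.0345 × log₂(0.0345) = 0.1675
  p(0,1)=2/29: -0.0690 × log₂(0.0690) = 0.2661
  p(0,2)=3/58: -0.0517 × log₂(0.0517) = 0.2210
  p(0,3)=3/29: -0.1034 × log₂(0.1034) = 0.3386
  p(1,0)=3/29: -0.1034 × log₂(0.1034) = 0.3386
  p(1,1)=7/58: -0.1207 × log₂(0.1207) = 0.3682
  p(1,2)=1/58: -0.0172 × log₂(0.0172) = 0.1010
  p(1,3)=1/29: -0.0345 × log₂(0.0345) = 0.1675
  p(2,0)=1/58: -0.0172 × log₂(0.0172) = 0.1010
  p(2,1)=3/58: -0.0517 × log₂(0.0517) = 0.2210
  p(2,2)=7/58: -0.1207 × log₂(0.1207) = 0.3682
  p(2,3)=3/58: -0.0517 × log₂(0.0517) = 0.2210
  p(3,0)=3/29: -0.1034 × log₂(0.1034) = 0.3386
  p(3,1)=3/58: -0.0517 × log₂(0.0517) = 0.2210
  p(3,2)=1/58: -0.0172 × log₂(0.0172) = 0.1010
  p(3,3)=3/58: -0.0517 × log₂(0.0517) = 0.2210
H(X,Y) = 3.7613 bits


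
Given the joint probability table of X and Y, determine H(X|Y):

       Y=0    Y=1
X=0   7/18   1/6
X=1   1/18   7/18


H(X|Y) = Σ_y p(y) H(X|Y=y)
  p(Y=0) = 4/9, H(X|Y=0) = 0.5436
  p(Y=1) = 5/9, H(X|Y=1) = 0.8813
H(X|Y) = 0.4444×0.5436 + 0.5556×0.8813 = 0.7312 bits


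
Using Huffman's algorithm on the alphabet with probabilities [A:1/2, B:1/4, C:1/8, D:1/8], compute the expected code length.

Huffman tree construction:
Combine smallest probabilities repeatedly
Resulting codes:
  A: 0 (length 1)
  B: 10 (length 2)
  C: 110 (length 3)
  D: 111 (length 3)
Average length = Σ p(s) × length(s) = 1.7500 bits


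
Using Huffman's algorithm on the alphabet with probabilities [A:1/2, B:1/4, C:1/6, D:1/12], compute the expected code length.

Huffman tree construction:
Combine smallest probabilities repeatedly
Resulting codes:
  A: 0 (length 1)
  B: 10 (length 2)
  C: 111 (length 3)
  D: 110 (length 3)
Average length = Σ p(s) × length(s) = 1.7500 bits


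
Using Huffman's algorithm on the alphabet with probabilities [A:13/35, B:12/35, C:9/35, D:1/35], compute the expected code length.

Huffman tree construction:
Combine smallest probabilities repeatedly
Resulting codes:
  A: 0 (length 1)
  B: 11 (length 2)
  C: 101 (length 3)
  D: 100 (length 3)
Average length = Σ p(s) × length(s) = 1.9143 bits


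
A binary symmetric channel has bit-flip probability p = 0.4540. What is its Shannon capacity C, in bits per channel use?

For BSC with error probability p:
C = 1 - H(p) where H(p) is binary entropy
H(0.4540) = -0.4540 × log₂(0.4540) - 0.5460 × log₂(0.5460)
H(p) = 0.9939
C = 1 - 0.9939 = 0.0061 bits/use


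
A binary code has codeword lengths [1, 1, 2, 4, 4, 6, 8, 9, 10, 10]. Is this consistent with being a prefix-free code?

Kraft inequality: Σ 2^(-l_i) ≤ 1 for prefix-free code
Calculating: 2^(-1) + 2^(-1) + 2^(-2) + 2^(-4) + 2^(-4) + 2^(-6) + 2^(-8) + 2^(-9) + 2^(-10) + 2^(-10)
= 0.5 + 0.5 + 0.25 + 0.0625 + 0.0625 + 0.015625 + 0.00390625 + 0.001953125 + 0.0009765625 + 0.0009765625
= 1.3984
Since 1.3984 > 1, prefix-free code does not exist


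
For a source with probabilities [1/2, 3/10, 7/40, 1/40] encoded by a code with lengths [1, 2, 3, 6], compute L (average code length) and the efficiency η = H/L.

Average length L = Σ p_i × l_i = 1.7750 bits
Entropy H = 1.5942 bits
Efficiency η = H/L × 100% = 89.81%


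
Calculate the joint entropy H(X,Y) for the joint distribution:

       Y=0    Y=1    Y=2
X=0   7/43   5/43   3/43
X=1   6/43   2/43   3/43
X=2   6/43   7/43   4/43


H(X,Y) = -Σ p(x,y) log₂ p(x,y)
  p(0,0)=7/43: -0.1628 × log₂(0.1628) = 0.4263
  p(0,1)=5/43: -0.1163 × log₂(0.1163) = 0.3610
  p(0,2)=3/43: -0.0698 × log₂(0.0698) = 0.2680
  p(1,0)=6/43: -0.1395 × log₂(0.1395) = 0.3965
  p(1,1)=2/43: -0.0465 × log₂(0.0465) = 0.2059
  p(1,2)=3/43: -0.0698 × log₂(0.0698) = 0.2680
  p(2,0)=6/43: -0.1395 × log₂(0.1395) = 0.3965
  p(2,1)=7/43: -0.1628 × log₂(0.1628) = 0.4263
  p(2,2)=4/43: -0.0930 × log₂(0.0930) = 0.3187
H(X,Y) = 3.0672 bits


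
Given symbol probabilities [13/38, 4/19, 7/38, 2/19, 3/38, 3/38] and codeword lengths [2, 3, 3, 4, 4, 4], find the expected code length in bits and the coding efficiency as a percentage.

Average length L = Σ p_i × l_i = 2.9211 bits
Entropy H = 2.3725 bits
Efficiency η = H/L × 100% = 81.22%


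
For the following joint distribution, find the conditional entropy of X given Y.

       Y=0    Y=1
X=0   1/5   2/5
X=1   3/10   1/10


H(X|Y) = Σ_y p(y) H(X|Y=y)
  p(Y=0) = 1/2, H(X|Y=0) = 0.9710
  p(Y=1) = 1/2, H(X|Y=1) = 0.7219
H(X|Y) = 0.5000×0.9710 + 0.5000×0.7219 = 0.8464 bits


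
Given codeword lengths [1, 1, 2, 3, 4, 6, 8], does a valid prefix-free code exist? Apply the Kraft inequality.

Kraft inequality: Σ 2^(-l_i) ≤ 1 for prefix-free code
Calculating: 2^(-1) + 2^(-1) + 2^(-2) + 2^(-3) + 2^(-4) + 2^(-6) + 2^(-8)
= 0.5 + 0.5 + 0.25 + 0.125 + 0.0625 + 0.015625 + 0.00390625
= 1.4570
Since 1.4570 > 1, prefix-free code does not exist


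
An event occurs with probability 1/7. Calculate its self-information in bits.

Information content I(x) = -log₂(p(x))
I = -log₂(1/7) = -log₂(0.1429)
I = 2.8074 bits


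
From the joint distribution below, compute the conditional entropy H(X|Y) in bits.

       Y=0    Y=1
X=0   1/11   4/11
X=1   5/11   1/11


H(X|Y) = Σ_y p(y) H(X|Y=y)
  p(Y=0) = 6/11, H(X|Y=0) = 0.6500
  p(Y=1) = 5/11, H(X|Y=1) = 0.7219
H(X|Y) = 0.5455×0.6500 + 0.4545×0.7219 = 0.6827 bits


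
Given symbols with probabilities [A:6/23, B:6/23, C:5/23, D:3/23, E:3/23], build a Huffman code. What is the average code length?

Huffman tree construction:
Combine smallest probabilities repeatedly
Resulting codes:
  A: 01 (length 2)
  B: 10 (length 2)
  C: 00 (length 2)
  D: 110 (length 3)
  E: 111 (length 3)
Average length = Σ p(s) × length(s) = 2.2609 bits


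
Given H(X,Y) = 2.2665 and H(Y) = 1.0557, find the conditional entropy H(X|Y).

Chain rule: H(X,Y) = H(X|Y) + H(Y)
H(X|Y) = H(X,Y) - H(Y) = 2.2665 - 1.0557 = 1.2108 bits


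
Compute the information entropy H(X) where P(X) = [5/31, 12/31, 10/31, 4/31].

H(X) = -Σ p(x) log₂ p(x)
  -5/31 × log₂(5/31) = 0.4246
  -12/31 × log₂(12/31) = 0.5300
  -10/31 × log₂(10/31) = 0.5265
  -4/31 × log₂(4/31) = 0.3812
H(X) = 1.8623 bits


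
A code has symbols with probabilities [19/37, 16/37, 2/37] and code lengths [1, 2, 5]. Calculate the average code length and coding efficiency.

Average length L = Σ p_i × l_i = 1.6486 bits
Entropy H = 1.2443 bits
Efficiency η = H/L × 100% = 75.47%


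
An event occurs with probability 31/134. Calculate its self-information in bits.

Information content I(x) = -log₂(p(x))
I = -log₂(31/134) = -log₂(0.2313)
I = 2.1119 bits


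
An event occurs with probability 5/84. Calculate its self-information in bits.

Information content I(x) = -log₂(p(x))
I = -log₂(5/84) = -log₂(0.0595)
I = 4.0704 bits


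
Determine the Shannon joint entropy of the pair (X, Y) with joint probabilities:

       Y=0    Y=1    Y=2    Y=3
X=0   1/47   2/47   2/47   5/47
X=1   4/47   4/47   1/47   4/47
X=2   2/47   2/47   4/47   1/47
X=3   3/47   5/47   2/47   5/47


H(X,Y) = -Σ p(x,y) log₂ p(x,y)
  p(0,0)=1/47: -0.0213 × log₂(0.0213) = 0.1182
  p(0,1)=2/47: -0.0426 × log₂(0.0426) = 0.1938
  p(0,2)=2/47: -0.0426 × log₂(0.0426) = 0.1938
  p(0,3)=5/47: -0.1064 × log₂(0.1064) = 0.3439
  p(1,0)=4/47: -0.0851 × log₂(0.0851) = 0.3025
  p(1,1)=4/47: -0.0851 × log₂(0.0851) = 0.3025
  p(1,2)=1/47: -0.0213 × log₂(0.0213) = 0.1182
  p(1,3)=4/47: -0.0851 × log₂(0.0851) = 0.3025
  p(2,0)=2/47: -0.0426 × log₂(0.0426) = 0.1938
  p(2,1)=2/47: -0.0426 × log₂(0.0426) = 0.1938
  p(2,2)=4/47: -0.0851 × log₂(0.0851) = 0.3025
  p(2,3)=1/47: -0.0213 × log₂(0.0213) = 0.1182
  p(3,0)=3/47: -0.0638 × log₂(0.0638) = 0.2534
  p(3,1)=5/47: -0.1064 × log₂(0.1064) = 0.3439
  p(3,2)=2/47: -0.0426 × log₂(0.0426) = 0.1938
  p(3,3)=5/47: -0.1064 × log₂(0.1064) = 0.3439
H(X,Y) = 3.8188 bits


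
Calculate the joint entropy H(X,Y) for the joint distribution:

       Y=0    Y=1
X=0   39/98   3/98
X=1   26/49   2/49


H(X,Y) = -Σ p(x,y) log₂ p(x,y)
  p(0,0)=39/98: -0.3980 × log₂(0.3980) = 0.5290
  p(0,1)=3/98: -0.0306 × log₂(0.0306) = 0.1540
  p(1,0)=26/49: -0.5306 × log₂(0.5306) = 0.4851
  p(1,1)=2/49: -0.0408 × log₂(0.0408) = 0.1884
H(X,Y) = 1.3565 bits


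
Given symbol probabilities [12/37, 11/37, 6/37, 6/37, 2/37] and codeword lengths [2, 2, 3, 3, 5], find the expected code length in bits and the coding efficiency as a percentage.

Average length L = Σ p_i × l_i = 2.4865 bits
Entropy H = 2.1259 bits
Efficiency η = H/L × 100% = 85.50%


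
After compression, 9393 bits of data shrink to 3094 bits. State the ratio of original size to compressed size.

Compression ratio = Original / Compressed
= 9393 / 3094 = 3.04:1


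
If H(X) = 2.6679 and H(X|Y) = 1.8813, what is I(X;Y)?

I(X;Y) = H(X) - H(X|Y)
I(X;Y) = 2.6679 - 1.8813 = 0.7866 bits


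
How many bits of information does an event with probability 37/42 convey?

Information content I(x) = -log₂(p(x))
I = -log₂(37/42) = -log₂(0.8810)
I = 0.1829 bits


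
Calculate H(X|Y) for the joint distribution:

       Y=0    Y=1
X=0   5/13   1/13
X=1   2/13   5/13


H(X|Y) = Σ_y p(y) H(X|Y=y)
  p(Y=0) = 7/13, H(X|Y=0) = 0.8631
  p(Y=1) = 6/13, H(X|Y=1) = 0.6500
H(X|Y) = 0.5385×0.8631 + 0.4615×0.6500 = 0.7648 bits


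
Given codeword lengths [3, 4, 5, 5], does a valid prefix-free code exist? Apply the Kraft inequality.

Kraft inequality: Σ 2^(-l_i) ≤ 1 for prefix-free code
Calculating: 2^(-3) + 2^(-4) + 2^(-5) + 2^(-5)
= 0.125 + 0.0625 + 0.03125 + 0.03125
= 0.2500
Since 0.2500 ≤ 1, prefix-free code exists


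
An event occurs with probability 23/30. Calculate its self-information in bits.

Information content I(x) = -log₂(p(x))
I = -log₂(23/30) = -log₂(0.7667)
I = 0.3833 bits


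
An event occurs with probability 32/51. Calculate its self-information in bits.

Information content I(x) = -log₂(p(x))
I = -log₂(32/51) = -log₂(0.6275)
I = 0.6724 bits


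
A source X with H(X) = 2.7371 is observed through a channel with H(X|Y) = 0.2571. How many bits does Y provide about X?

I(X;Y) = H(X) - H(X|Y)
I(X;Y) = 2.7371 - 0.2571 = 2.48 bits


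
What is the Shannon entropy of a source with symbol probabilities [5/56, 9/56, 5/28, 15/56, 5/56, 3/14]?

H(X) = -Σ p(x) log₂ p(x)
  -5/56 × log₂(5/56) = 0.3112
  -9/56 × log₂(9/56) = 0.4239
  -5/28 × log₂(5/28) = 0.4438
  -15/56 × log₂(15/56) = 0.5091
  -5/56 × log₂(5/56) = 0.3112
  -3/14 × log₂(3/14) = 0.4762
H(X) = 2.4754 bits


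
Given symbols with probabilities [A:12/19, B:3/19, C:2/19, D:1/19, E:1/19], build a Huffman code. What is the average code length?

Huffman tree construction:
Combine smallest probabilities repeatedly
Resulting codes:
  A: 1 (length 1)
  B: 00 (length 2)
  C: 010 (length 3)
  D: 0110 (length 4)
  E: 0111 (length 4)
Average length = Σ p(s) × length(s) = 1.6842 bits


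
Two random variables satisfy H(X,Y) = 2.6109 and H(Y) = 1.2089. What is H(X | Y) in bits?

Chain rule: H(X,Y) = H(X|Y) + H(Y)
H(X|Y) = H(X,Y) - H(Y) = 2.6109 - 1.2089 = 1.402 bits


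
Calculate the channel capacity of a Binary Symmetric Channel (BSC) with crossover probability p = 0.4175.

For BSC with error probability p:
C = 1 - H(p) where H(p) is binary entropy
H(0.4175) = -0.4175 × log₂(0.4175) - 0.5825 × log₂(0.5825)
H(p) = 0.9803
C = 1 - 0.9803 = 0.0197 bits/use


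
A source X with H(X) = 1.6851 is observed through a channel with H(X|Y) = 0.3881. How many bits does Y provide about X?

I(X;Y) = H(X) - H(X|Y)
I(X;Y) = 1.6851 - 0.3881 = 1.297 bits


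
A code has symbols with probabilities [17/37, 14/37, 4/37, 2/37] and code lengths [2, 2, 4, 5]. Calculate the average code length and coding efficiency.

Average length L = Σ p_i × l_i = 2.3784 bits
Entropy H = 1.6205 bits
Efficiency η = H/L × 100% = 68.14%


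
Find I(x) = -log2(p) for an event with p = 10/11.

Information content I(x) = -log₂(p(x))
I = -log₂(10/11) = -log₂(0.9091)
I = 0.1375 bits


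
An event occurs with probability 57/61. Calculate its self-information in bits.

Information content I(x) = -log₂(p(x))
I = -log₂(57/61) = -log₂(0.9344)
I = 0.0978 bits


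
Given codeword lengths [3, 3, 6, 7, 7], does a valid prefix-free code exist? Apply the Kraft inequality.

Kraft inequality: Σ 2^(-l_i) ≤ 1 for prefix-free code
Calculating: 2^(-3) + 2^(-3) + 2^(-6) + 2^(-7) + 2^(-7)
= 0.125 + 0.125 + 0.015625 + 0.0078125 + 0.0078125
= 0.2812
Since 0.2812 ≤ 1, prefix-free code exists


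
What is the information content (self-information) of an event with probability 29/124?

Information content I(x) = -log₂(p(x))
I = -log₂(29/124) = -log₂(0.2339)
I = 2.0962 bits


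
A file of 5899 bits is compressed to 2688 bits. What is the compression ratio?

Compression ratio = Original / Compressed
= 5899 / 2688 = 2.19:1


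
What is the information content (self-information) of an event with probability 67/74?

Information content I(x) = -log₂(p(x))
I = -log₂(67/74) = -log₂(0.9054)
I = 0.1434 bits


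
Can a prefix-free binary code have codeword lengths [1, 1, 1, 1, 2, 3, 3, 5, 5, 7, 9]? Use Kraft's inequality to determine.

Kraft inequality: Σ 2^(-l_i) ≤ 1 for prefix-free code
Calculating: 2^(-1) + 2^(-1) + 2^(-1) + 2^(-1) + 2^(-2) + 2^(-3) + 2^(-3) + 2^(-5) + 2^(-5) + 2^(-7) + 2^(-9)
= 0.5 + 0.5 + 0.5 + 0.5 + 0.25 + 0.125 + 0.125 + 0.03125 + 0.03125 + 0.0078125 + 0.001953125
= 2.5723
Since 2.5723 > 1, prefix-free code does not exist


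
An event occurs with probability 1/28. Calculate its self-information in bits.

Information content I(x) = -log₂(p(x))
I = -log₂(1/28) = -log₂(0.0357)
I = 4.8074 bits


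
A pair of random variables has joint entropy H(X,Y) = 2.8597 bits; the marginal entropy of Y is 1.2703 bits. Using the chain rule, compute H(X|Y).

Chain rule: H(X,Y) = H(X|Y) + H(Y)
H(X|Y) = H(X,Y) - H(Y) = 2.8597 - 1.2703 = 1.5894 bits


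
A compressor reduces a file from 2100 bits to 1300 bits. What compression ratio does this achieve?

Compression ratio = Original / Compressed
= 2100 / 1300 = 1.62:1


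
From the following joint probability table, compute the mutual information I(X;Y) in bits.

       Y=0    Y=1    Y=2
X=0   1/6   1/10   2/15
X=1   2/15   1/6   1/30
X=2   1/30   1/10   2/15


H(X) = 1.5656, H(Y) = 1.5801, H(X,Y) = 3.0159
I(X;Y) = H(X) + H(Y) - H(X,Y) = 0.1298 bits


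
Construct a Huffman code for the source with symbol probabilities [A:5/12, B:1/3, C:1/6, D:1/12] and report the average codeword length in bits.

Huffman tree construction:
Combine smallest probabilities repeatedly
Resulting codes:
  A: 0 (length 1)
  B: 11 (length 2)
  C: 101 (length 3)
  D: 100 (length 3)
Average length = Σ p(s) × length(s) = 1.8333 bits


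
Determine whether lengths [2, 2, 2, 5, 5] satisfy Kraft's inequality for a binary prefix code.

Kraft inequality: Σ 2^(-l_i) ≤ 1 for prefix-free code
Calculating: 2^(-2) + 2^(-2) + 2^(-2) + 2^(-5) + 2^(-5)
= 0.25 + 0.25 + 0.25 + 0.03125 + 0.03125
= 0.8125
Since 0.8125 ≤ 1, prefix-free code exists


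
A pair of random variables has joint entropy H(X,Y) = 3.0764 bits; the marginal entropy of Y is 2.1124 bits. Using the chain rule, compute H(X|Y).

Chain rule: H(X,Y) = H(X|Y) + H(Y)
H(X|Y) = H(X,Y) - H(Y) = 3.0764 - 2.1124 = 0.964 bits


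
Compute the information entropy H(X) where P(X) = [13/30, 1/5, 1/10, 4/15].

H(X) = -Σ p(x) log₂ p(x)
  -13/30 × log₂(13/30) = 0.5228
  -1/5 × log₂(1/5) = 0.4644
  -1/10 × log₂(1/10) = 0.3322
  -4/15 × log₂(4/15) = 0.5085
H(X) = 1.8279 bits


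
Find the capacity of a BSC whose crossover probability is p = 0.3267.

For BSC with error probability p:
C = 1 - H(p) where H(p) is binary entropy
H(0.3267) = -0.3267 × log₂(0.3267) - 0.6733 × log₂(0.6733)
H(p) = 0.9115
C = 1 - 0.9115 = 0.0885 bits/use


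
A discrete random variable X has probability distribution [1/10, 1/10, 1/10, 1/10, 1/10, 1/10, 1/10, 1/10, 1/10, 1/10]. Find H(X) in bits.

H(X) = -Σ p(x) log₂ p(x)
  -1/10 × log₂(1/10) = 0.3322
  -1/10 × log₂(1/10) = 0.3322
  -1/10 × log₂(1/10) = 0.3322
  -1/10 × log₂(1/10) = 0.3322
  -1/10 × log₂(1/10) = 0.3322
  -1/10 × log₂(1/10) = 0.3322
  -1/10 × log₂(1/10) = 0.3322
  -1/10 × log₂(1/10) = 0.3322
  -1/10 × log₂(1/10) = 0.3322
  -1/10 × log₂(1/10) = 0.3322
H(X) = 3.3219 bits


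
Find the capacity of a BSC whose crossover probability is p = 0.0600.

For BSC with error probability p:
C = 1 - H(p) where H(p) is binary entropy
H(0.0600) = -0.0600 × log₂(0.0600) - 0.9400 × log₂(0.9400)
H(p) = 0.3274
C = 1 - 0.3274 = 0.6726 bits/use


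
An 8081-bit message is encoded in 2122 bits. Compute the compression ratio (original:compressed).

Compression ratio = Original / Compressed
= 8081 / 2122 = 3.81:1


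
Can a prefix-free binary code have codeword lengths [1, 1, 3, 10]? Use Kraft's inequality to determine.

Kraft inequality: Σ 2^(-l_i) ≤ 1 for prefix-free code
Calculating: 2^(-1) + 2^(-1) + 2^(-3) + 2^(-10)
= 0.5 + 0.5 + 0.125 + 0.0009765625
= 1.1260
Since 1.1260 > 1, prefix-free code does not exist


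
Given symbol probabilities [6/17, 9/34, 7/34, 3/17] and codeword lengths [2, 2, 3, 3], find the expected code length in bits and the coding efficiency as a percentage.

Average length L = Σ p_i × l_i = 2.3824 bits
Entropy H = 1.9489 bits
Efficiency η = H/L × 100% = 81.81%


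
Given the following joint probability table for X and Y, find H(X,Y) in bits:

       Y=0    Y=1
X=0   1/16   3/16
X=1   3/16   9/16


H(X,Y) = -Σ p(x,y) log₂ p(x,y)
  p(0,0)=1/16: -0.0625 × log₂(0.0625) = 0.2500
  p(0,1)=3/16: -0.1875 × log₂(0.1875) = 0.4528
  p(1,0)=3/16: -0.1875 × log₂(0.1875) = 0.4528
  p(1,1)=9/16: -0.5625 × log₂(0.5625) = 0.4669
H(X,Y) = 1.6226 bits


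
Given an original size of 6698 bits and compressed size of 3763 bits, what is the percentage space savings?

Space savings = (1 - Compressed/Original) × 100%
= (1 - 3763/6698) × 100%
= 43.82%


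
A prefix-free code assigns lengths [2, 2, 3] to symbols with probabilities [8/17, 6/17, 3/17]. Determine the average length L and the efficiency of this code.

Average length L = Σ p_i × l_i = 2.1765 bits
Entropy H = 1.4837 bits
Efficiency η = H/L × 100% = 68.17%


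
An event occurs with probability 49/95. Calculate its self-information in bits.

Information content I(x) = -log₂(p(x))
I = -log₂(49/95) = -log₂(0.5158)
I = 0.9551 bits


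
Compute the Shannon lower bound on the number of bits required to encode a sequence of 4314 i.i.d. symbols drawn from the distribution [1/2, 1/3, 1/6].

Entropy H = 1.4591 bits/symbol
Minimum bits = H × n = 1.4591 × 4314
= 6294.76 bits


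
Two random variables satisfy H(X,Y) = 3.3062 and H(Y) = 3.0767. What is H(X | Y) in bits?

Chain rule: H(X,Y) = H(X|Y) + H(Y)
H(X|Y) = H(X,Y) - H(Y) = 3.3062 - 3.0767 = 0.2295 bits


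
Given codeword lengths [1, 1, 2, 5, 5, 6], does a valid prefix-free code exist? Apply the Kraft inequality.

Kraft inequality: Σ 2^(-l_i) ≤ 1 for prefix-free code
Calculating: 2^(-1) + 2^(-1) + 2^(-2) + 2^(-5) + 2^(-5) + 2^(-6)
= 0.5 + 0.5 + 0.25 + 0.03125 + 0.03125 + 0.015625
= 1.3281
Since 1.3281 > 1, prefix-free code does not exist


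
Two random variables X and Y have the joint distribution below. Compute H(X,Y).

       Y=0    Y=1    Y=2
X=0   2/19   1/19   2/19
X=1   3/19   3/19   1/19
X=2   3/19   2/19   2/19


H(X,Y) = -Σ p(x,y) log₂ p(x,y)
  p(0,0)=2/19: -0.1053 × log₂(0.1053) = 0.3419
  p(0,1)=1/19: -0.0526 × log₂(0.0526) = 0.2236
  p(0,2)=2/19: -0.1053 × log₂(0.1053) = 0.3419
  p(1,0)=3/19: -0.1579 × log₂(0.1579) = 0.4205
  p(1,1)=3/19: -0.1579 × log₂(0.1579) = 0.4205
  p(1,2)=1/19: -0.0526 × log₂(0.0526) = 0.2236
  p(2,0)=3/19: -0.1579 × log₂(0.1579) = 0.4205
  p(2,1)=2/19: -0.1053 × log₂(0.1053) = 0.3419
  p(2,2)=2/19: -0.1053 × log₂(0.1053) = 0.3419
H(X,Y) = 3.0761 bits


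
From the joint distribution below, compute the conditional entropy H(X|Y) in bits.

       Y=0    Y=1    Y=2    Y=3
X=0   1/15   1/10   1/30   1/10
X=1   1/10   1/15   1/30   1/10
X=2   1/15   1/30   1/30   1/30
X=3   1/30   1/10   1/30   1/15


H(X|Y) = Σ_y p(y) H(X|Y=y)
  p(Y=0) = 4/15, H(X|Y=0) = 1.9056
  p(Y=1) = 3/10, H(X|Y=1) = 1.8911
  p(Y=2) = 2/15, H(X|Y=2) = 2.0000
  p(Y=3) = 3/10, H(X|Y=3) = 1.8911
H(X|Y) = 0.2667×1.9056 + 0.3000×1.8911 + 0.1333×2.0000 + 0.3000×1.8911 = 1.9095 bits


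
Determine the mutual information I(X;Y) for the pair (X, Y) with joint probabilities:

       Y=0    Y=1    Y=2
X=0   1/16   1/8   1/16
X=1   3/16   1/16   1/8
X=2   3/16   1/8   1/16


H(X) = 1.5613, H(Y) = 1.5462, H(X,Y) = 3.0306
I(X;Y) = H(X) + H(Y) - H(X,Y) = 0.0768 bits


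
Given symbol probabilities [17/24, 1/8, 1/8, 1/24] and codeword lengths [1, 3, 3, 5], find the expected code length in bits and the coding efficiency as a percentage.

Average length L = Σ p_i × l_i = 1.6667 bits
Entropy H = 1.2934 bits
Efficiency η = H/L × 100% = 77.61%


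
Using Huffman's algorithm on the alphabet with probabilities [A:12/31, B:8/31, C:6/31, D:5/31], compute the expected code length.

Huffman tree construction:
Combine smallest probabilities repeatedly
Resulting codes:
  A: 0 (length 1)
  B: 10 (length 2)
  C: 111 (length 3)
  D: 110 (length 3)
Average length = Σ p(s) × length(s) = 1.9677 bits


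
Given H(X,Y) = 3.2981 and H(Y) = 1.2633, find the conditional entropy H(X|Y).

Chain rule: H(X,Y) = H(X|Y) + H(Y)
H(X|Y) = H(X,Y) - H(Y) = 3.2981 - 1.2633 = 2.0348 bits


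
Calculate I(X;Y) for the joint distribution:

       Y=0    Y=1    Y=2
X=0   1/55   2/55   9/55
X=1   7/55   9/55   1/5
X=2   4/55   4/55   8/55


H(X) = 1.5013, H(Y) = 1.4863, H(X,Y) = 2.9311
I(X;Y) = H(X) + H(Y) - H(X,Y) = 0.0565 bits


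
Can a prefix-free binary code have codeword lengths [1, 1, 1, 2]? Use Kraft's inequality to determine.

Kraft inequality: Σ 2^(-l_i) ≤ 1 for prefix-free code
Calculating: 2^(-1) + 2^(-1) + 2^(-1) + 2^(-2)
= 0.5 + 0.5 + 0.5 + 0.25
= 1.7500
Since 1.7500 > 1, prefix-free code does not exist


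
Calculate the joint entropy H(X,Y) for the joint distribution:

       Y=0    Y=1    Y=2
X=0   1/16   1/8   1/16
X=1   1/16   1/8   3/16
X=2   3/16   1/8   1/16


H(X,Y) = -Σ p(x,y) log₂ p(x,y)
  p(0,0)=1/16: -0.0625 × log₂(0.0625) = 0.2500
  p(0,1)=1/8: -0.1250 × log₂(0.1250) = 0.3750
  p(0,2)=1/16: -0.0625 × log₂(0.0625) = 0.2500
  p(1,0)=1/16: -0.0625 × log₂(0.0625) = 0.2500
  p(1,1)=1/8: -0.1250 × log₂(0.1250) = 0.3750
  p(1,2)=3/16: -0.1875 × log₂(0.1875) = 0.4528
  p(2,0)=3/16: -0.1875 × log₂(0.1875) = 0.4528
  p(2,1)=1/8: -0.1250 × log₂(0.1250) = 0.3750
  p(2,2)=1/16: -0.0625 × log₂(0.0625) = 0.2500
H(X,Y) = 3.0306 bits


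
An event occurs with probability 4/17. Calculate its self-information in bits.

Information content I(x) = -log₂(p(x))
I = -log₂(4/17) = -log₂(0.2353)
I = 2.0875 bits


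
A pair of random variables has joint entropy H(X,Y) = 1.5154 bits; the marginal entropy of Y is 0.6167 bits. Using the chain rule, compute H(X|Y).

Chain rule: H(X,Y) = H(X|Y) + H(Y)
H(X|Y) = H(X,Y) - H(Y) = 1.5154 - 0.6167 = 0.8987 bits


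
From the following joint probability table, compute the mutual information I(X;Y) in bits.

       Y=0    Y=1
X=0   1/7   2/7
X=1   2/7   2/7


H(X) = 0.9852, H(Y) = 0.9852, H(X,Y) = 1.9502
I(X;Y) = H(X) + H(Y) - H(X,Y) = 0.0202 bits


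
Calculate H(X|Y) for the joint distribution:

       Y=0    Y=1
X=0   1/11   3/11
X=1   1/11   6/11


H(X|Y) = Σ_y p(y) H(X|Y=y)
  p(Y=0) = 2/11, H(X|Y=0) = 1.0000
  p(Y=1) = 9/11, H(X|Y=1) = 0.9183
H(X|Y) = 0.1818×1.0000 + 0.8182×0.9183 = 0.9332 bits


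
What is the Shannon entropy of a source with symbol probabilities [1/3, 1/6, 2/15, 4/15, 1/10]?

H(X) = -Σ p(x) log₂ p(x)
  -1/3 × log₂(1/3) = 0.5283
  -1/6 × log₂(1/6) = 0.4308
  -2/15 × log₂(2/15) = 0.3876
  -4/15 × log₂(4/15) = 0.5085
  -1/10 × log₂(1/10) = 0.3322
H(X) = 2.1874 bits


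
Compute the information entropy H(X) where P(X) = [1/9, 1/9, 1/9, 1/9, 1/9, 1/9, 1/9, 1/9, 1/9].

H(X) = -Σ p(x) log₂ p(x)
  -1/9 × log₂(1/9) = 0.3522
  -1/9 × log₂(1/9) = 0.3522
  -1/9 × log₂(1/9) = 0.3522
  -1/9 × log₂(1/9) = 0.3522
  -1/9 × log₂(1/9) = 0.3522
  -1/9 × log₂(1/9) = 0.3522
  -1/9 × log₂(1/9) = 0.3522
  -1/9 × log₂(1/9) = 0.3522
  -1/9 × log₂(1/9) = 0.3522
H(X) = 3.1699 bits


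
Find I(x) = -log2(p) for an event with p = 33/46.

Information content I(x) = -log₂(p(x))
I = -log₂(33/46) = -log₂(0.7174)
I = 0.4792 bits


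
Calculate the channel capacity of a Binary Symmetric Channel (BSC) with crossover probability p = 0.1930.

For BSC with error probability p:
C = 1 - H(p) where H(p) is binary entropy
H(0.1930) = -0.1930 × log₂(0.1930) - 0.8070 × log₂(0.8070)
H(p) = 0.7077
C = 1 - 0.7077 = 0.2923 bits/use


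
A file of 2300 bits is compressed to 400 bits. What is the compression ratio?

Compression ratio = Original / Compressed
= 2300 / 400 = 5.75:1


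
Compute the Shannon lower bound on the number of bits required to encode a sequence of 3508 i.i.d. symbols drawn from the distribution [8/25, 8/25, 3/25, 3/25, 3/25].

Entropy H = 2.1533 bits/symbol
Minimum bits = H × n = 2.1533 × 3508
= 7553.67 bits


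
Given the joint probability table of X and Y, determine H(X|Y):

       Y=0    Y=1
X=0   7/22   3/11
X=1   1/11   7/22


H(X|Y) = Σ_y p(y) H(X|Y=y)
  p(Y=0) = 9/22, H(X|Y=0) = 0.7642
  p(Y=1) = 13/22, H(X|Y=1) = 0.9957
H(X|Y) = 0.4091×0.7642 + 0.5909×0.9957 = 0.9010 bits


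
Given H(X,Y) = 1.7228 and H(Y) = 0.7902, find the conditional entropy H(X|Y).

Chain rule: H(X,Y) = H(X|Y) + H(Y)
H(X|Y) = H(X,Y) - H(Y) = 1.7228 - 0.7902 = 0.9326 bits


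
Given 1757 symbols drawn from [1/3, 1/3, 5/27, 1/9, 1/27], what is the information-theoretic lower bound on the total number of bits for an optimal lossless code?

Entropy H = 2.0355 bits/symbol
Minimum bits = H × n = 2.0355 × 1757
= 3576.39 bits


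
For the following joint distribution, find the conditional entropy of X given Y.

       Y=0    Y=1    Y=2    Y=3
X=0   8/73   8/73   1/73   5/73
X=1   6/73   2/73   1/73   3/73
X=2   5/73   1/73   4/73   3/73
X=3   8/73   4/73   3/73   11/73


H(X|Y) = Σ_y p(y) H(X|Y=y)
  p(Y=0) = 27/73, H(X|Y=0) = 1.9727
  p(Y=1) = 15/73, H(X|Y=1) = 1.6402
  p(Y=2) = 9/73, H(X|Y=2) = 1.7527
  p(Y=3) = 22/73, H(X|Y=3) = 1.7697
H(X|Y) = 0.3699×1.9727 + 0.2055×1.6402 + 0.1233×1.7527 + 0.3014×1.7697 = 1.8161 bits


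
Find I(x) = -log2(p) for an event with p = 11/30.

Information content I(x) = -log₂(p(x))
I = -log₂(11/30) = -log₂(0.3667)
I = 1.4475 bits


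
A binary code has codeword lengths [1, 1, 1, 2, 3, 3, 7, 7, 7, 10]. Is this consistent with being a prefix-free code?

Kraft inequality: Σ 2^(-l_i) ≤ 1 for prefix-free code
Calculating: 2^(-1) + 2^(-1) + 2^(-1) + 2^(-2) + 2^(-3) + 2^(-3) + 2^(-7) + 2^(-7) + 2^(-7) + 2^(-10)
= 0.5 + 0.5 + 0.5 + 0.25 + 0.125 + 0.125 + 0.0078125 + 0.0078125 + 0.0078125 + 0.0009765625
= 2.0244
Since 2.0244 > 1, prefix-free code does not exist


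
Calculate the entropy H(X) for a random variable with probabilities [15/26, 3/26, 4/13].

H(X) = -Σ p(x) log₂ p(x)
  -15/26 × log₂(15/26) = 0.4578
  -3/26 × log₂(3/26) = 0.3595
  -4/13 × log₂(4/13) = 0.5232
H(X) = 1.3405 bits


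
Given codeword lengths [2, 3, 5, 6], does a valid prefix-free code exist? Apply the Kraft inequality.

Kraft inequality: Σ 2^(-l_i) ≤ 1 for prefix-free code
Calculating: 2^(-2) + 2^(-3) + 2^(-5) + 2^(-6)
= 0.25 + 0.125 + 0.03125 + 0.015625
= 0.4219
Since 0.4219 ≤ 1, prefix-free code exists


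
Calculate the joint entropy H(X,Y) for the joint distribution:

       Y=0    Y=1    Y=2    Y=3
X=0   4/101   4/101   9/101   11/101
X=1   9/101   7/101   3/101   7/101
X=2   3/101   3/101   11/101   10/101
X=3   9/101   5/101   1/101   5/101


H(X,Y) = -Σ p(x,y) log₂ p(x,y)
  p(0,0)=4/101: -0.0396 × log₂(0.0396) = 0.1845
  p(0,1)=4/101: -0.0396 × log₂(0.0396) = 0.1845
  p(0,2)=9/101: -0.0891 × log₂(0.0891) = 0.3108
  p(0,3)=11/101: -0.1089 × log₂(0.1089) = 0.3484
  p(1,0)=9/101: -0.0891 × log₂(0.0891) = 0.3108
  p(1,1)=7/101: -0.0693 × log₂(0.0693) = 0.2669
  p(1,2)=3/101: -0.0297 × log₂(0.0297) = 0.1507
  p(1,3)=7/101: -0.0693 × log₂(0.0693) = 0.2669
  p(2,0)=3/101: -0.0297 × log₂(0.0297) = 0.1507
  p(2,1)=3/101: -0.0297 × log₂(0.0297) = 0.1507
  p(2,2)=11/101: -0.1089 × log₂(0.1089) = 0.3484
  p(2,3)=10/101: -0.0990 × log₂(0.0990) = 0.3303
  p(3,0)=9/101: -0.0891 × log₂(0.0891) = 0.3108
  p(3,1)=5/101: -0.0495 × log₂(0.0495) = 0.2147
  p(3,2)=1/101: -0.0099 × log₂(0.0099) = 0.0659
  p(3,3)=5/101: -0.0495 × log₂(0.0495) = 0.2147
H(X,Y) = 3.8097 bits


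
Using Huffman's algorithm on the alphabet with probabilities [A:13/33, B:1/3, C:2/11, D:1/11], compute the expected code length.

Huffman tree construction:
Combine smallest probabilities repeatedly
Resulting codes:
  A: 0 (length 1)
  B: 11 (length 2)
  C: 101 (length 3)
  D: 100 (length 3)
Average length = Σ p(s) × length(s) = 1.8788 bits


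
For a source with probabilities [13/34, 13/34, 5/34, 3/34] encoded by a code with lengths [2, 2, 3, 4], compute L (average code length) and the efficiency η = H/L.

Average length L = Σ p_i × l_i = 2.3235 bits
Entropy H = 1.7764 bits
Efficiency η = H/L × 100% = 76.45%


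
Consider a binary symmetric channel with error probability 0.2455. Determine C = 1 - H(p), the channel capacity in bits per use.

For BSC with error probability p:
C = 1 - H(p) where H(p) is binary entropy
H(0.2455) = -0.2455 × log₂(0.2455) - 0.7545 × log₂(0.7545)
H(p) = 0.8041
C = 1 - 0.8041 = 0.1959 bits/use


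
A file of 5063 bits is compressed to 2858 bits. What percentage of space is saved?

Space savings = (1 - Compressed/Original) × 100%
= (1 - 2858/5063) × 100%
= 43.55%


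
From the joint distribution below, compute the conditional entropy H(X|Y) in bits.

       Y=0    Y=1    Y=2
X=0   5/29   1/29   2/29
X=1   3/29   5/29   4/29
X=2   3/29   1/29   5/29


H(X|Y) = Σ_y p(y) H(X|Y=y)
  p(Y=0) = 11/29, H(X|Y=0) = 1.5395
  p(Y=1) = 7/29, H(X|Y=1) = 1.1488
  p(Y=2) = 11/29, H(X|Y=2) = 1.4949
H(X|Y) = 0.3793×1.5395 + 0.2414×1.1488 + 0.3793×1.4949 = 1.4283 bits


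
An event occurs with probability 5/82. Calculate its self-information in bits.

Information content I(x) = -log₂(p(x))
I = -log₂(5/82) = -log₂(0.0610)
I = 4.0356 bits


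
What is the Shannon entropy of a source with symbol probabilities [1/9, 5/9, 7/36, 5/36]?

H(X) = -Σ p(x) log₂ p(x)
  -1/9 × log₂(1/9) = 0.3522
  -5/9 × log₂(5/9) = 0.4711
  -7/36 × log₂(7/36) = 0.4594
  -5/36 × log₂(5/36) = 0.3956
H(X) = 1.6783 bits


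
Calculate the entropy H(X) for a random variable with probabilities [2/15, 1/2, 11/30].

H(X) = -Σ p(x) log₂ p(x)
  -2/15 × log₂(2/15) = 0.3876
  -1/2 × log₂(1/2) = 0.5000
  -11/30 × log₂(11/30) = 0.5307
H(X) = 1.4183 bits


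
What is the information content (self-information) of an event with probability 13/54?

Information content I(x) = -log₂(p(x))
I = -log₂(13/54) = -log₂(0.2407)
I = 2.0544 bits


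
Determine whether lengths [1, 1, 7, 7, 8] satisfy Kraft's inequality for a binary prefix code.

Kraft inequality: Σ 2^(-l_i) ≤ 1 for prefix-free code
Calculating: 2^(-1) + 2^(-1) + 2^(-7) + 2^(-7) + 2^(-8)
= 0.5 + 0.5 + 0.0078125 + 0.0078125 + 0.00390625
= 1.0195
Since 1.0195 > 1, prefix-free code does not exist


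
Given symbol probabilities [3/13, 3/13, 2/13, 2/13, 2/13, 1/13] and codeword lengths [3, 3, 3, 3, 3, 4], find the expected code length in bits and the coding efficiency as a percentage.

Average length L = Σ p_i × l_i = 3.0769 bits
Entropy H = 2.5074 bits
Efficiency η = H/L × 100% = 81.49%


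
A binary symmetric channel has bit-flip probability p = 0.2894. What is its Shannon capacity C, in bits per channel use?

For BSC with error probability p:
C = 1 - H(p) where H(p) is binary entropy
H(0.2894) = -0.2894 × log₂(0.2894) - 0.7106 × log₂(0.7106)
H(p) = 0.8679
C = 1 - 0.8679 = 0.1321 bits/use


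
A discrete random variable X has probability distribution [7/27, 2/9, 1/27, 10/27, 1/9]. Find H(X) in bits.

H(X) = -Σ p(x) log₂ p(x)
  -7/27 × log₂(7/27) = 0.5049
  -2/9 × log₂(2/9) = 0.4822
  -1/27 × log₂(1/27) = 0.1761
  -10/27 × log₂(10/27) = 0.5307
  -1/9 × log₂(1/9) = 0.3522
H(X) = 2.0462 bits


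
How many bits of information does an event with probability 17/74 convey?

Information content I(x) = -log₂(p(x))
I = -log₂(17/74) = -log₂(0.2297)
I = 2.1220 bits


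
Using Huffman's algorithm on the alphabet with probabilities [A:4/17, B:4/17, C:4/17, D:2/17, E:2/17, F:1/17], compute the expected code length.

Huffman tree construction:
Combine smallest probabilities repeatedly
Resulting codes:
  A: 00 (length 2)
  B: 01 (length 2)
  C: 10 (length 2)
  D: 1111 (length 4)
  E: 110 (length 3)
  F: 1110 (length 4)
Average length = Σ p(s) × length(s) = 2.4706 bits


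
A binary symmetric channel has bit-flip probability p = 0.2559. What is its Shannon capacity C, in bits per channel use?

For BSC with error probability p:
C = 1 - H(p) where H(p) is binary entropy
H(0.2559) = -0.2559 × log₂(0.2559) - 0.7441 × log₂(0.7441)
H(p) = 0.8205
C = 1 - 0.8205 = 0.1795 bits/use


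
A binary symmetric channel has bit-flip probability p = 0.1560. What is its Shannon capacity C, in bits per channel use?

For BSC with error probability p:
C = 1 - H(p) where H(p) is binary entropy
H(0.1560) = -0.1560 × log₂(0.1560) - 0.8440 × log₂(0.8440)
H(p) = 0.6247
C = 1 - 0.6247 = 0.3753 bits/use


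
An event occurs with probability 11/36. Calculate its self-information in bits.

Information content I(x) = -log₂(p(x))
I = -log₂(11/36) = -log₂(0.3056)
I = 1.7105 bits


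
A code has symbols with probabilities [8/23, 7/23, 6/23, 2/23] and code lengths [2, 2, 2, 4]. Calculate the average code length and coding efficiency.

Average length L = Σ p_i × l_i = 2.1739 bits
Entropy H = 1.8644 bits
Efficiency η = H/L × 100% = 85.76%


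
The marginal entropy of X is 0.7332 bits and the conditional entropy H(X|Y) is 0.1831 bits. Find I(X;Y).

I(X;Y) = H(X) - H(X|Y)
I(X;Y) = 0.7332 - 0.1831 = 0.5501 bits


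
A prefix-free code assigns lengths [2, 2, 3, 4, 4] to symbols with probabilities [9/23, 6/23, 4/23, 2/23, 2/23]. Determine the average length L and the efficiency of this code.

Average length L = Σ p_i × l_i = 2.5217 bits
Entropy H = 2.0871 bits
Efficiency η = H/L × 100% = 82.76%


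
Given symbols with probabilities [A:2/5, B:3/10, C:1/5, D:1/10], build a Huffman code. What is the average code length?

Huffman tree construction:
Combine smallest probabilities repeatedly
Resulting codes:
  A: 0 (length 1)
  B: 10 (length 2)
  C: 111 (length 3)
  D: 110 (length 3)
Average length = Σ p(s) × length(s) = 1.9000 bits


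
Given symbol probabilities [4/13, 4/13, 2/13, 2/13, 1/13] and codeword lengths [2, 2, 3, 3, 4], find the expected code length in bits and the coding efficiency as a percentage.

Average length L = Σ p_i × l_i = 2.4615 bits
Entropy H = 2.1620 bits
Efficiency η = H/L × 100% = 87.83%


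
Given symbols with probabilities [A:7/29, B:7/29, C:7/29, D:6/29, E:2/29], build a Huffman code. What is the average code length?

Huffman tree construction:
Combine smallest probabilities repeatedly
Resulting codes:
  A: 00 (length 2)
  B: 01 (length 2)
  C: 10 (length 2)
  D: 111 (length 3)
  E: 110 (length 3)
Average length = Σ p(s) × length(s) = 2.2759 bits


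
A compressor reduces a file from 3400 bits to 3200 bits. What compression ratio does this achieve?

Compression ratio = Original / Compressed
= 3400 / 3200 = 1.06:1


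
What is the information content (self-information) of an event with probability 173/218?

Information content I(x) = -log₂(p(x))
I = -log₂(173/218) = -log₂(0.7936)
I = 0.3336 bits


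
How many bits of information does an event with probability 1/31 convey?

Information content I(x) = -log₂(p(x))
I = -log₂(1/31) = -log₂(0.0323)
I = 4.9542 bits


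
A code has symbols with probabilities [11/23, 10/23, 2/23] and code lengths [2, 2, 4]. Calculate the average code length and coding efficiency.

Average length L = Σ p_i × l_i = 2.1739 bits
Entropy H = 1.3378 bits
Efficiency η = H/L × 100% = 61.54%


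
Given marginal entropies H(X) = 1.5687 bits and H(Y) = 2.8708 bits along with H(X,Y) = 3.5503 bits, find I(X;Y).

I(X;Y) = H(X) + H(Y) - H(X,Y)
I(X;Y) = 1.5687 + 2.8708 - 3.5503 = 0.8892 bits


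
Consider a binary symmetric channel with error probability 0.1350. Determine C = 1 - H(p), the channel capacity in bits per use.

For BSC with error probability p:
C = 1 - H(p) where H(p) is binary entropy
H(0.1350) = -0.1350 × log₂(0.1350) - 0.8650 × log₂(0.8650)
H(p) = 0.5710
C = 1 - 0.5710 = 0.4290 bits/use


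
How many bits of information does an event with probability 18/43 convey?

Information content I(x) = -log₂(p(x))
I = -log₂(18/43) = -log₂(0.4186)
I = 1.2563 bits


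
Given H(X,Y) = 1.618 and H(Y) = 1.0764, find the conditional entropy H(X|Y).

Chain rule: H(X,Y) = H(X|Y) + H(Y)
H(X|Y) = H(X,Y) - H(Y) = 1.618 - 1.0764 = 0.5416 bits


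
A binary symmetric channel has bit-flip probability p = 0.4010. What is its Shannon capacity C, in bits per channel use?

For BSC with error probability p:
C = 1 - H(p) where H(p) is binary entropy
H(0.4010) = -0.4010 × log₂(0.4010) - 0.5990 × log₂(0.5990)
H(p) = 0.9715
C = 1 - 0.9715 = 0.0285 bits/use


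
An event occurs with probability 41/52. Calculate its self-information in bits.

Information content I(x) = -log₂(p(x))
I = -log₂(41/52) = -log₂(0.7885)
I = 0.3429 bits


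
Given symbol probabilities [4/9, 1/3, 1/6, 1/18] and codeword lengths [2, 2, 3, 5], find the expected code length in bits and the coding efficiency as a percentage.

Average length L = Σ p_i × l_i = 2.3333 bits
Entropy H = 1.7108 bits
Efficiency η = H/L × 100% = 73.32%


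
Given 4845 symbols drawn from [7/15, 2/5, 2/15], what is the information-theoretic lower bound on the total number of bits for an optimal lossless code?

Entropy H = 1.4295 bits/symbol
Minimum bits = H × n = 1.4295 × 4845
= 6925.80 bits


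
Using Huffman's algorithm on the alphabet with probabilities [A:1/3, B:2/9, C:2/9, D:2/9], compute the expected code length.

Huffman tree construction:
Combine smallest probabilities repeatedly
Resulting codes:
  A: 11 (length 2)
  B: 00 (length 2)
  C: 01 (length 2)
  D: 10 (length 2)
Average length = Σ p(s) × length(s) = 2.0000 bits
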